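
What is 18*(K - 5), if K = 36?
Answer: 558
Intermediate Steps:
18*(K - 5) = 18*(36 - 5) = 18*31 = 558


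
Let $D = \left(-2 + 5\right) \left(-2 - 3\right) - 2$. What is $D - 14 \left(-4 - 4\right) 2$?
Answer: $207$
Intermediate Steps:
$D = -17$ ($D = 3 \left(-5\right) - 2 = -15 - 2 = -17$)
$D - 14 \left(-4 - 4\right) 2 = -17 - 14 \left(-4 - 4\right) 2 = -17 - 14 \left(\left(-8\right) 2\right) = -17 - -224 = -17 + 224 = 207$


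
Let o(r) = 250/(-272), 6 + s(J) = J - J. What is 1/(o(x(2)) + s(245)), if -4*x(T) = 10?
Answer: -136/941 ≈ -0.14453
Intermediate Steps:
s(J) = -6 (s(J) = -6 + (J - J) = -6 + 0 = -6)
x(T) = -5/2 (x(T) = -¼*10 = -5/2)
o(r) = -125/136 (o(r) = 250*(-1/272) = -125/136)
1/(o(x(2)) + s(245)) = 1/(-125/136 - 6) = 1/(-941/136) = -136/941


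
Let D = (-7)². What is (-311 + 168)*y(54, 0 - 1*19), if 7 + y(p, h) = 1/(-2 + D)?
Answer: 46904/47 ≈ 997.96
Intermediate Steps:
D = 49
y(p, h) = -328/47 (y(p, h) = -7 + 1/(-2 + 49) = -7 + 1/47 = -328/47)
(-311 + 168)*y(54, 0 - 1*19) = (-311 + 168)*(-328/47) = -143*(-328/47) = 46904/47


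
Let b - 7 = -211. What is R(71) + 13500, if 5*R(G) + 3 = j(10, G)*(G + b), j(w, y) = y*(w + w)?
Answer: -121363/5 ≈ -24273.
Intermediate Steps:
b = -204 (b = 7 - 211 = -204)
j(w, y) = 2*w*y (j(w, y) = y*(2*w) = 2*w*y)
R(G) = -⅗ + 4*G*(-204 + G) (R(G) = -⅗ + ((2*10*G)*(G - 204))/5 = -⅗ + ((20*G)*(-204 + G))/5 = -⅗ + (20*G*(-204 + G))/5 = -⅗ + 4*G*(-204 + G))
R(71) + 13500 = (-⅗ - 816*71 + 4*71²) + 13500 = (-⅗ - 57936 + 4*5041) + 13500 = (-⅗ - 57936 + 20164) + 13500 = -188863/5 + 13500 = -121363/5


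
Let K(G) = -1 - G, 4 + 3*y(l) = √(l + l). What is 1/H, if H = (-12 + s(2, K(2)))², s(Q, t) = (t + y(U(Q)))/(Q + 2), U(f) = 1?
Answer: 144/(157 - √2)² ≈ 0.0059487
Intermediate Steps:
y(l) = -4/3 + √2*√l/3 (y(l) = -4/3 + √(l + l)/3 = -4/3 + √(2*l)/3 = -4/3 + (√2*√l)/3 = -4/3 + √2*√l/3)
s(Q, t) = (-4/3 + t + √2/3)/(2 + Q) (s(Q, t) = (t + (-4/3 + √2*√1/3))/(Q + 2) = (t + (-4/3 + (⅓)*√2*1))/(2 + Q) = (t + (-4/3 + √2/3))/(2 + Q) = (-4/3 + t + √2/3)/(2 + Q))
H = (-157/12 + √2/12)² (H = (-12 + (-4 + √2 + 3*(-1 - 1*2))/(3*(2 + 2)))² = (-12 + (⅓)*(-4 + √2 + 3*(-1 - 2))/4)² = (-12 + (⅓)*(¼)*(-4 + √2 + 3*(-3)))² = (-12 + (⅓)*(¼)*(-4 + √2 - 9))² = (-12 + (⅓)*(¼)*(-13 + √2))² = (-12 + (-13/12 + √2/12))² = (-157/12 + √2/12)² ≈ 168.10)
1/H = 1/((157 - √2)²/144) = 144/(157 - √2)²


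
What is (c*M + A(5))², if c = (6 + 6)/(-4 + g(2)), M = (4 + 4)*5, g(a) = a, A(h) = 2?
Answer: 56644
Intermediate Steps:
M = 40 (M = 8*5 = 40)
c = -6 (c = (6 + 6)/(-4 + 2) = 12/(-2) = 12*(-½) = -6)
(c*M + A(5))² = (-6*40 + 2)² = (-240 + 2)² = (-238)² = 56644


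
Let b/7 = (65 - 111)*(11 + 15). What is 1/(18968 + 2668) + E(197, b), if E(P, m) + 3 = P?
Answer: 4197385/21636 ≈ 194.00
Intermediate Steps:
b = -8372 (b = 7*((65 - 111)*(11 + 15)) = 7*(-46*26) = 7*(-1196) = -8372)
E(P, m) = -3 + P
1/(18968 + 2668) + E(197, b) = 1/(18968 + 2668) + (-3 + 197) = 1/21636 + 194 = 4197385/21636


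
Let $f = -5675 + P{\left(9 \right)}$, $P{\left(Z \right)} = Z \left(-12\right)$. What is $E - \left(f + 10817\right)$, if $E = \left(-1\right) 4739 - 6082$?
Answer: $-15855$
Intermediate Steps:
$P{\left(Z \right)} = - 12 Z$
$E = -10821$ ($E = -4739 - 6082 = -10821$)
$f = -5783$ ($f = -5675 - 108 = -5783$)
$E - \left(f + 10817\right) = -10821 - \left(-5783 + 10817\right) = -10821 - 5034 = -15855$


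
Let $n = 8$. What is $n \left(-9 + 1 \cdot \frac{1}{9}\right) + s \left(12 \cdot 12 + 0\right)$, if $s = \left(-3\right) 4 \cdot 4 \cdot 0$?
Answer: $- \frac{640}{9} \approx -71.111$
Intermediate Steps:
$s = 0$ ($s = \left(-12\right) 4 \cdot 0 = \left(-48\right) 0 = 0$)
$n \left(-9 + 1 \cdot \frac{1}{9}\right) + s \left(12 \cdot 12 + 0\right) = 8 \left(-9 + 1 \cdot \frac{1}{9}\right) + 0 \left(12 \cdot 12 + 0\right) = 8 \left(-9 + 1 \cdot \frac{1}{9}\right) + 0 \left(144 + 0\right) = 8 \left(-9 + \frac{1}{9}\right) + 0 \cdot 144 = 8 \left(- \frac{80}{9}\right) + 0 = - \frac{640}{9} + 0 = - \frac{640}{9}$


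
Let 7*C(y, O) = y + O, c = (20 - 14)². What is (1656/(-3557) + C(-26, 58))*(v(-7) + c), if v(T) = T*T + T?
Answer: 7974096/24899 ≈ 320.26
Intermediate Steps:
c = 36 (c = 6² = 36)
C(y, O) = O/7 + y/7 (C(y, O) = (y + O)/7 = (O + y)/7 = O/7 + y/7)
v(T) = T + T² (v(T) = T² + T = T + T²)
(1656/(-3557) + C(-26, 58))*(v(-7) + c) = (1656/(-3557) + ((⅐)*58 + (⅐)*(-26)))*(-7*(1 - 7) + 36) = (1656*(-1/3557) + (58/7 - 26/7))*(-7*(-6) + 36) = (-1656/3557 + 32/7)*(42 + 36) = (102232/24899)*78 = 7974096/24899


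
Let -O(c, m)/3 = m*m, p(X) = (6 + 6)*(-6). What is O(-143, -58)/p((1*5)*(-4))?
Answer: 841/6 ≈ 140.17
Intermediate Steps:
p(X) = -72 (p(X) = 12*(-6) = -72)
O(c, m) = -3*m**2 (O(c, m) = -3*m*m = -3*m**2)
O(-143, -58)/p((1*5)*(-4)) = -3*(-58)**2/(-72) = -3*3364*(-1/72) = -10092*(-1/72) = 841/6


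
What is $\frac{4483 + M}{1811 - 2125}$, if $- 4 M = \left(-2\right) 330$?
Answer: $- \frac{2324}{157} \approx -14.803$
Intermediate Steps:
$M = 165$ ($M = - \frac{\left(-2\right) 330}{4} = \left(- \frac{1}{4}\right) \left(-660\right) = 165$)
$\frac{4483 + M}{1811 - 2125} = \frac{4483 + 165}{1811 - 2125} = \frac{4648}{-314} = 4648 \left(- \frac{1}{314}\right) = - \frac{2324}{157}$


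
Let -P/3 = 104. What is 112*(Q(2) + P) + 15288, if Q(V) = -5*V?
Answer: -20776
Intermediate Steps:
P = -312 (P = -3*104 = -312)
112*(Q(2) + P) + 15288 = 112*(-5*2 - 312) + 15288 = 112*(-10 - 312) + 15288 = 112*(-322) + 15288 = -36064 + 15288 = -20776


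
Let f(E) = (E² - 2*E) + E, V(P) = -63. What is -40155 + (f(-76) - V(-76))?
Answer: -34240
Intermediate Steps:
f(E) = E² - E
-40155 + (f(-76) - V(-76)) = -40155 + (-76*(-1 - 76) - 1*(-63)) = -40155 + (-76*(-77) + 63) = -40155 + (5852 + 63) = -40155 + 5915 = -34240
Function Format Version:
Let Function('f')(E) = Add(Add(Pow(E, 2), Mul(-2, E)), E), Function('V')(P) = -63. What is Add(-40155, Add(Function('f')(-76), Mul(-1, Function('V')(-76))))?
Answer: -34240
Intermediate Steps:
Function('f')(E) = Add(Pow(E, 2), Mul(-1, E))
Add(-40155, Add(Function('f')(-76), Mul(-1, Function('V')(-76)))) = Add(-40155, Add(Mul(-76, Add(-1, -76)), Mul(-1, -63))) = Add(-40155, Add(Mul(-76, -77), 63)) = Add(-40155, Add(5852, 63)) = Add(-40155, 5915) = -34240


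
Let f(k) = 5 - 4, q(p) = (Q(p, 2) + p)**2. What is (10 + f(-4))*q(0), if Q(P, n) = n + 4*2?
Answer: 1100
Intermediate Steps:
Q(P, n) = 8 + n (Q(P, n) = n + 8 = 8 + n)
q(p) = (10 + p)**2 (q(p) = ((8 + 2) + p)**2 = (10 + p)**2)
f(k) = 1
(10 + f(-4))*q(0) = (10 + 1)*(10 + 0)**2 = 11*10**2 = 11*100 = 1100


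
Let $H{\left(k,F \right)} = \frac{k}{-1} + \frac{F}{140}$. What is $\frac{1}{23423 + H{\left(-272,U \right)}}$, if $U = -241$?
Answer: $\frac{140}{3317059} \approx 4.2206 \cdot 10^{-5}$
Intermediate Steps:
$H{\left(k,F \right)} = - k + \frac{F}{140}$ ($H{\left(k,F \right)} = k \left(-1\right) + F \frac{1}{140} = - k + \frac{F}{140}$)
$\frac{1}{23423 + H{\left(-272,U \right)}} = \frac{1}{23423 + \left(\left(-1\right) \left(-272\right) + \frac{1}{140} \left(-241\right)\right)} = \frac{1}{23423 + \left(272 - \frac{241}{140}\right)} = \frac{1}{23423 + \frac{37839}{140}} = \frac{1}{\frac{3317059}{140}} = \frac{140}{3317059}$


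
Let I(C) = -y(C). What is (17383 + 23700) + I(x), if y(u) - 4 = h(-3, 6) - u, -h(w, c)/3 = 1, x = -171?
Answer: 40911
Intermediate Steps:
h(w, c) = -3 (h(w, c) = -3*1 = -3)
y(u) = 1 - u (y(u) = 4 + (-3 - u) = 1 - u)
I(C) = -1 + C (I(C) = -(1 - C) = -1 + C)
(17383 + 23700) + I(x) = (17383 + 23700) + (-1 - 171) = 41083 - 172 = 40911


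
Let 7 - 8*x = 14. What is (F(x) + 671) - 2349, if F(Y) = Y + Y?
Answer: -6719/4 ≈ -1679.8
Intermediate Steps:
x = -7/8 (x = 7/8 - ⅛*14 = 7/8 - 7/4 = -7/8 ≈ -0.87500)
F(Y) = 2*Y
(F(x) + 671) - 2349 = (2*(-7/8) + 671) - 2349 = (-7/4 + 671) - 2349 = 2677/4 - 2349 = -6719/4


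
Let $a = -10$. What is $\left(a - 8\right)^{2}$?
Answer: $324$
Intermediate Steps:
$\left(a - 8\right)^{2} = \left(-10 - 8\right)^{2} = \left(-18\right)^{2} = 324$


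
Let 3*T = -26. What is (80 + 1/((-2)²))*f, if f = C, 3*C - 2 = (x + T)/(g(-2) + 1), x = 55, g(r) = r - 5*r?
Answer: 20651/108 ≈ 191.21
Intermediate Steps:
T = -26/3 (T = (⅓)*(-26) = -26/3 ≈ -8.6667)
g(r) = -4*r
C = 193/81 (C = ⅔ + ((55 - 26/3)/(-4*(-2) + 1))/3 = ⅔ + (139/(3*(8 + 1)))/3 = ⅔ + ((139/3)/9)/3 = ⅔ + ((139/3)*(⅑))/3 = ⅔ + (⅓)*(139/27) = ⅔ + 139/81 = 193/81 ≈ 2.3827)
f = 193/81 ≈ 2.3827
(80 + 1/((-2)²))*f = (80 + 1/((-2)²))*(193/81) = (80 + 1/4)*(193/81) = (80 + ¼)*(193/81) = (321/4)*(193/81) = 20651/108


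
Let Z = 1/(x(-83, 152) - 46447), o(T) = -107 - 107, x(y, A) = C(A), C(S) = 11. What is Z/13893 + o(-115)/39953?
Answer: -138059004425/25775092558644 ≈ -0.0053563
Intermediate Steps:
x(y, A) = 11
o(T) = -214
Z = -1/46436 (Z = 1/(11 - 46447) = 1/(-46436) = -1/46436 ≈ -2.1535e-5)
Z/13893 + o(-115)/39953 = -1/46436/13893 - 214/39953 = -1/46436*1/13893 - 214*1/39953 = -1/645135348 - 214/39953 = -138059004425/25775092558644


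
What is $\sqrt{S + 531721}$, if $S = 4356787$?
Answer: $2 \sqrt{1222127} \approx 2211.0$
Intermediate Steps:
$\sqrt{S + 531721} = \sqrt{4356787 + 531721} = \sqrt{4888508} = 2 \sqrt{1222127}$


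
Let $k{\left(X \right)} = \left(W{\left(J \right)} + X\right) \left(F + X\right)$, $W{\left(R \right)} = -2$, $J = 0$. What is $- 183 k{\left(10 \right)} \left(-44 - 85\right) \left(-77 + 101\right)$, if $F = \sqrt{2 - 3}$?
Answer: $45325440 + 4532544 i \approx 4.5325 \cdot 10^{7} + 4.5325 \cdot 10^{6} i$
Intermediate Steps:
$F = i$ ($F = \sqrt{-1} = i \approx 1.0 i$)
$k{\left(X \right)} = \left(-2 + X\right) \left(i + X\right)$
$- 183 k{\left(10 \right)} \left(-44 - 85\right) \left(-77 + 101\right) = - 183 \left(10^{2} - 2 i + 10 \left(-2 + i\right)\right) \left(-44 - 85\right) \left(-77 + 101\right) = - 183 \left(100 - 2 i - \left(20 - 10 i\right)\right) \left(\left(-129\right) 24\right) = - 183 \left(80 + 8 i\right) \left(-3096\right) = \left(-14640 - 1464 i\right) \left(-3096\right) = 45325440 + 4532544 i$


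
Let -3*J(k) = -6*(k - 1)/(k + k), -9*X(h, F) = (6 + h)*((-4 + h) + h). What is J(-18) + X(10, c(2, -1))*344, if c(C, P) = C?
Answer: -58703/6 ≈ -9783.8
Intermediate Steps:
X(h, F) = -(-4 + 2*h)*(6 + h)/9 (X(h, F) = -(6 + h)*((-4 + h) + h)/9 = -(6 + h)*(-4 + 2*h)/9 = -(-4 + 2*h)*(6 + h)/9)
J(k) = (-1 + k)/k (J(k) = -(-2)/((k + k)/(k - 1)) = -(-2)/((2*k)/(-1 + k)) = -(-2)/(2*k/(-1 + k)) = -(-2)*(-1 + k)/(2*k) = -(-1)*(-1 + k)/k = (-1 + k)/k)
J(-18) + X(10, c(2, -1))*344 = (-1 - 18)/(-18) + (8/3 - 8/9*10 - 2/9*10**2)*344 = -1/18*(-19) + (8/3 - 80/9 - 2/9*100)*344 = 19/18 + (8/3 - 80/9 - 200/9)*344 = 19/18 - 256/9*344 = 19/18 - 88064/9 = -58703/6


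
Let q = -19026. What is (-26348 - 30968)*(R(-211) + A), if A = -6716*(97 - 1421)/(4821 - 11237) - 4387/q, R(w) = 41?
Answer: 42000816077174/544959 ≈ 7.7071e+7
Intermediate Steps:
A = -10571921287/7629426 (A = -6716*(97 - 1421)/(4821 - 11237) - 4387/(-19026) = -6716/((-6416/(-1324))) - 4387*(-1/19026) = -6716/((-6416*(-1/1324))) + 4387/19026 = -6716/1604/331 + 4387/19026 = -6716*331/1604 + 4387/19026 = -555749/401 + 4387/19026 = -10571921287/7629426 ≈ -1385.7)
(-26348 - 30968)*(R(-211) + A) = (-26348 - 30968)*(41 - 10571921287/7629426) = -57316*(-10259114821/7629426) = 42000816077174/544959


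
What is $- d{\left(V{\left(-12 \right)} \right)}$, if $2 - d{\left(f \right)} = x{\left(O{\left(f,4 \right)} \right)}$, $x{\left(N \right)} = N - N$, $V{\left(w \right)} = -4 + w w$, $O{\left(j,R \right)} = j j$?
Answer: $-2$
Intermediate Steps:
$O{\left(j,R \right)} = j^{2}$
$V{\left(w \right)} = -4 + w^{2}$
$x{\left(N \right)} = 0$
$d{\left(f \right)} = 2$ ($d{\left(f \right)} = 2 - 0 = 2 + 0 = 2$)
$- d{\left(V{\left(-12 \right)} \right)} = \left(-1\right) 2 = -2$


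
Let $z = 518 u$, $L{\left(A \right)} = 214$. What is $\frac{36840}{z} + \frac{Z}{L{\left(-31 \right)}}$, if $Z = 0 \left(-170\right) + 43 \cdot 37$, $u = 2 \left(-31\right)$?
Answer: $\frac{10803199}{1718206} \approx 6.2875$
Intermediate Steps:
$u = -62$
$Z = 1591$ ($Z = 0 + 1591 = 1591$)
$z = -32116$ ($z = 518 \left(-62\right) = -32116$)
$\frac{36840}{z} + \frac{Z}{L{\left(-31 \right)}} = \frac{36840}{-32116} + \frac{1591}{214} = 36840 \left(- \frac{1}{32116}\right) + 1591 \cdot \frac{1}{214} = - \frac{9210}{8029} + \frac{1591}{214} = \frac{10803199}{1718206}$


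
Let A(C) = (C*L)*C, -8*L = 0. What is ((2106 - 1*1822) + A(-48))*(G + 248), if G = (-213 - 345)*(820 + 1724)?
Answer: -403082336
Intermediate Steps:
L = 0 (L = -⅛*0 = 0)
G = -1419552 (G = -558*2544 = -1419552)
A(C) = 0 (A(C) = (C*0)*C = 0*C = 0)
((2106 - 1*1822) + A(-48))*(G + 248) = ((2106 - 1*1822) + 0)*(-1419552 + 248) = ((2106 - 1822) + 0)*(-1419304) = (284 + 0)*(-1419304) = 284*(-1419304) = -403082336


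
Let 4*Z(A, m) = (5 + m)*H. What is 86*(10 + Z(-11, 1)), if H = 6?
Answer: 1634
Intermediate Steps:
Z(A, m) = 15/2 + 3*m/2 (Z(A, m) = ((5 + m)*6)/4 = (30 + 6*m)/4 = 15/2 + 3*m/2)
86*(10 + Z(-11, 1)) = 86*(10 + (15/2 + (3/2)*1)) = 86*(10 + (15/2 + 3/2)) = 86*(10 + 9) = 86*19 = 1634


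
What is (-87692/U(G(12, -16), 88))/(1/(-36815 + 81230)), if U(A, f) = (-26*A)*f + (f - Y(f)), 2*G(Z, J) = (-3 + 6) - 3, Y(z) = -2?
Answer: -43276002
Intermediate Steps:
G(Z, J) = 0 (G(Z, J) = ((-3 + 6) - 3)/2 = (3 - 3)/2 = (½)*0 = 0)
U(A, f) = 2 + f - 26*A*f (U(A, f) = (-26*A)*f + (f - 1*(-2)) = -26*A*f + (f + 2) = -26*A*f + (2 + f) = 2 + f - 26*A*f)
(-87692/U(G(12, -16), 88))/(1/(-36815 + 81230)) = (-87692/(2 + 88 - 26*0*88))/(1/(-36815 + 81230)) = (-87692/(2 + 88 + 0))/(1/44415) = (-87692/90)/(1/44415) = -87692*1/90*44415 = -43846/45*44415 = -43276002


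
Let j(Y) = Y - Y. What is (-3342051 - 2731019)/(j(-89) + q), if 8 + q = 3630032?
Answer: -3036535/1815012 ≈ -1.6730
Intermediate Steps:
j(Y) = 0
q = 3630024 (q = -8 + 3630032 = 3630024)
(-3342051 - 2731019)/(j(-89) + q) = (-3342051 - 2731019)/(0 + 3630024) = -6073070/3630024 = -6073070*1/3630024 = -3036535/1815012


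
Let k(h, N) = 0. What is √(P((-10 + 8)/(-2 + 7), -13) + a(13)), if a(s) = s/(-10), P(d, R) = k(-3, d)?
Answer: I*√130/10 ≈ 1.1402*I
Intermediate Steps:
P(d, R) = 0
a(s) = -s/10 (a(s) = s*(-⅒) = -s/10)
√(P((-10 + 8)/(-2 + 7), -13) + a(13)) = √(0 - ⅒*13) = √(0 - 13/10) = √(-13/10) = I*√130/10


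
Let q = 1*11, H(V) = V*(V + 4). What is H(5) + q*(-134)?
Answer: -1429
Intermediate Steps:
H(V) = V*(4 + V)
q = 11
H(5) + q*(-134) = 5*(4 + 5) + 11*(-134) = 5*9 - 1474 = 45 - 1474 = -1429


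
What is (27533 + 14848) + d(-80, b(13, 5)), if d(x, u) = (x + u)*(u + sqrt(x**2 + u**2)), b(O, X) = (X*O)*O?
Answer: 688806 + 3825*sqrt(28817) ≈ 1.3381e+6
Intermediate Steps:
b(O, X) = X*O**2 (b(O, X) = (O*X)*O = X*O**2)
d(x, u) = (u + x)*(u + sqrt(u**2 + x**2))
(27533 + 14848) + d(-80, b(13, 5)) = (27533 + 14848) + ((5*13**2)**2 + (5*13**2)*(-80) + (5*13**2)*sqrt((5*13**2)**2 + (-80)**2) - 80*sqrt((5*13**2)**2 + (-80)**2)) = 42381 + ((5*169)**2 + (5*169)*(-80) + (5*169)*sqrt((5*169)**2 + 6400) - 80*sqrt((5*169)**2 + 6400)) = 42381 + (845**2 + 845*(-80) + 845*sqrt(845**2 + 6400) - 80*sqrt(845**2 + 6400)) = 42381 + (714025 - 67600 + 845*sqrt(714025 + 6400) - 80*sqrt(714025 + 6400)) = 42381 + (714025 - 67600 + 845*sqrt(720425) - 400*sqrt(28817)) = 42381 + (714025 - 67600 + 845*(5*sqrt(28817)) - 400*sqrt(28817)) = 42381 + (714025 - 67600 + 4225*sqrt(28817) - 400*sqrt(28817)) = 42381 + (646425 + 3825*sqrt(28817)) = 688806 + 3825*sqrt(28817)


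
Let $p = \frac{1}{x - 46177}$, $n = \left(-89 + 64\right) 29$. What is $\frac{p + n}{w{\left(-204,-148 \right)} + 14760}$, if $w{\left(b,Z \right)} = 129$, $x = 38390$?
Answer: $- \frac{5645576}{115940643} \approx -0.048694$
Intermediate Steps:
$n = -725$ ($n = \left(-25\right) 29 = -725$)
$p = - \frac{1}{7787}$ ($p = \frac{1}{38390 - 46177} = \frac{1}{-7787} = - \frac{1}{7787} \approx -0.00012842$)
$\frac{p + n}{w{\left(-204,-148 \right)} + 14760} = \frac{- \frac{1}{7787} - 725}{129 + 14760} = - \frac{5645576}{7787 \cdot 14889} = \left(- \frac{5645576}{7787}\right) \frac{1}{14889} = - \frac{5645576}{115940643}$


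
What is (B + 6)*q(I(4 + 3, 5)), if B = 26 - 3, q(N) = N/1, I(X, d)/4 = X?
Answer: 812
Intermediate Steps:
I(X, d) = 4*X
q(N) = N (q(N) = N*1 = N)
B = 23
(B + 6)*q(I(4 + 3, 5)) = (23 + 6)*(4*(4 + 3)) = 29*(4*7) = 29*28 = 812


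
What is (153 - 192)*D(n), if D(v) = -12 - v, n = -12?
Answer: 0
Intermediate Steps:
(153 - 192)*D(n) = (153 - 192)*(-12 - 1*(-12)) = -39*(-12 + 12) = -39*0 = 0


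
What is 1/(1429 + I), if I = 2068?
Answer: 1/3497 ≈ 0.00028596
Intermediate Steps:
1/(1429 + I) = 1/(1429 + 2068) = 1/3497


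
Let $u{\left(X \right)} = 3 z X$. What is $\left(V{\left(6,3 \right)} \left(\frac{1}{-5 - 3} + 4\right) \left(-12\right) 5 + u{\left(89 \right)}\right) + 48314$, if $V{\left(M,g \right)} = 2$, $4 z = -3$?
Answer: $\frac{190595}{4} \approx 47649.0$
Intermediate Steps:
$z = - \frac{3}{4}$ ($z = \frac{1}{4} \left(-3\right) = - \frac{3}{4} \approx -0.75$)
$u{\left(X \right)} = - \frac{9 X}{4}$ ($u{\left(X \right)} = 3 \left(- \frac{3}{4}\right) X = - \frac{9 X}{4}$)
$\left(V{\left(6,3 \right)} \left(\frac{1}{-5 - 3} + 4\right) \left(-12\right) 5 + u{\left(89 \right)}\right) + 48314 = \left(2 \left(\frac{1}{-5 - 3} + 4\right) \left(-12\right) 5 - \frac{801}{4}\right) + 48314 = \left(2 \left(\frac{1}{-8} + 4\right) \left(-12\right) 5 - \frac{801}{4}\right) + 48314 = \left(2 \left(- \frac{1}{8} + 4\right) \left(-12\right) 5 - \frac{801}{4}\right) + 48314 = \left(2 \cdot \frac{31}{8} \left(-12\right) 5 - \frac{801}{4}\right) + 48314 = \left(\frac{31}{4} \left(-12\right) 5 - \frac{801}{4}\right) + 48314 = \left(\left(-93\right) 5 - \frac{801}{4}\right) + 48314 = \left(-465 - \frac{801}{4}\right) + 48314 = - \frac{2661}{4} + 48314 = \frac{190595}{4}$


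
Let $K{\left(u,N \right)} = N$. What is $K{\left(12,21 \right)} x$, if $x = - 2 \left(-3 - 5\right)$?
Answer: $336$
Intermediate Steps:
$x = 16$ ($x = \left(-2\right) \left(-8\right) = 16$)
$K{\left(12,21 \right)} x = 21 \cdot 16 = 336$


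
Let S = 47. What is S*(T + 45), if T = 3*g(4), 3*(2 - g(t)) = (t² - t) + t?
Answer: 1645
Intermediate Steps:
g(t) = 2 - t²/3 (g(t) = 2 - ((t² - t) + t)/3 = 2 - t²/3)
T = -10 (T = 3*(2 - ⅓*4²) = 3*(2 - ⅓*16) = 3*(2 - 16/3) = 3*(-10/3) = -10)
S*(T + 45) = 47*(-10 + 45) = 47*35 = 1645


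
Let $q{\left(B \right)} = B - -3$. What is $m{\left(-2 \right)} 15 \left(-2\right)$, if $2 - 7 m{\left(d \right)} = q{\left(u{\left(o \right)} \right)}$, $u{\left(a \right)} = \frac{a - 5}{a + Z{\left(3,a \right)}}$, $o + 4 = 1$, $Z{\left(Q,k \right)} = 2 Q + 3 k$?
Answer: $10$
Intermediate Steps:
$o = -3$ ($o = -4 + 1 = -3$)
$u{\left(a \right)} = \frac{-5 + a}{6 + 4 a}$ ($u{\left(a \right)} = \frac{a - 5}{a + \left(2 \cdot 3 + 3 a\right)} = \frac{-5 + a}{a + \left(6 + 3 a\right)} = \frac{-5 + a}{6 + 4 a}$)
$q{\left(B \right)} = 3 + B$ ($q{\left(B \right)} = B + 3 = 3 + B$)
$m{\left(d \right)} = - \frac{1}{3}$ ($m{\left(d \right)} = \frac{2}{7} - \frac{3 + \frac{-5 - 3}{2 \left(3 + 2 \left(-3\right)\right)}}{7} = \frac{2}{7} - \frac{3 + \frac{1}{2} \frac{1}{3 - 6} \left(-8\right)}{7} = \frac{2}{7} - \frac{3 + \frac{1}{2} \frac{1}{-3} \left(-8\right)}{7} = \frac{2}{7} - \frac{3 + \frac{1}{2} \left(- \frac{1}{3}\right) \left(-8\right)}{7} = \frac{2}{7} - \frac{3 + \frac{4}{3}}{7} = \frac{2}{7} - \frac{13}{21} = - \frac{1}{3}$)
$m{\left(-2 \right)} 15 \left(-2\right) = \left(- \frac{1}{3}\right) 15 \left(-2\right) = \left(-5\right) \left(-2\right) = 10$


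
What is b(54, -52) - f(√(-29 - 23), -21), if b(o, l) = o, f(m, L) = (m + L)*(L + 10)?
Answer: -177 + 22*I*√13 ≈ -177.0 + 79.322*I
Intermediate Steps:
f(m, L) = (10 + L)*(L + m) (f(m, L) = (L + m)*(10 + L) = (10 + L)*(L + m))
b(54, -52) - f(√(-29 - 23), -21) = 54 - ((-21)² + 10*(-21) + 10*√(-29 - 23) - 21*√(-29 - 23)) = 54 - (441 - 210 + 10*√(-52) - 42*I*√13) = 54 - (441 - 210 + 10*(2*I*√13) - 42*I*√13) = 54 - (441 - 210 + 20*I*√13 - 42*I*√13) = 54 - (231 - 22*I*√13) = 54 + (-231 + 22*I*√13) = -177 + 22*I*√13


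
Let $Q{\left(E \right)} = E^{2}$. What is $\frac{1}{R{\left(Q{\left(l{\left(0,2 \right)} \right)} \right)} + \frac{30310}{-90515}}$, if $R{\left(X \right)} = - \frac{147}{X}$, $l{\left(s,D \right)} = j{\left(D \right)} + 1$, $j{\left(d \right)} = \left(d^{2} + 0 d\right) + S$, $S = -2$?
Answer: $- \frac{54309}{905233} \approx -0.059995$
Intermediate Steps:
$j{\left(d \right)} = -2 + d^{2}$ ($j{\left(d \right)} = \left(d^{2} + 0 d\right) - 2 = \left(d^{2} + 0\right) - 2 = d^{2} - 2 = -2 + d^{2}$)
$l{\left(s,D \right)} = -1 + D^{2}$ ($l{\left(s,D \right)} = \left(-2 + D^{2}\right) + 1 = -1 + D^{2}$)
$\frac{1}{R{\left(Q{\left(l{\left(0,2 \right)} \right)} \right)} + \frac{30310}{-90515}} = \frac{1}{- \frac{147}{\left(-1 + 2^{2}\right)^{2}} + \frac{30310}{-90515}} = \frac{1}{- \frac{147}{\left(-1 + 4\right)^{2}} + 30310 \left(- \frac{1}{90515}\right)} = \frac{1}{- \frac{147}{3^{2}} - \frac{6062}{18103}} = \frac{1}{- \frac{147}{9} - \frac{6062}{18103}} = \frac{1}{\left(-147\right) \frac{1}{9} - \frac{6062}{18103}} = \frac{1}{- \frac{49}{3} - \frac{6062}{18103}} = \frac{1}{- \frac{905233}{54309}} = - \frac{54309}{905233}$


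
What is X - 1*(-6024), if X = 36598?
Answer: 42622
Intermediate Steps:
X - 1*(-6024) = 36598 - 1*(-6024) = 36598 + 6024 = 42622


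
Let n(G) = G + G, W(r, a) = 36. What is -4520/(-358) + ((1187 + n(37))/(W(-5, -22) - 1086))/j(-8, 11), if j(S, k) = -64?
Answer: 152097719/12028800 ≈ 12.644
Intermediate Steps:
n(G) = 2*G
-4520/(-358) + ((1187 + n(37))/(W(-5, -22) - 1086))/j(-8, 11) = -4520/(-358) + ((1187 + 2*37)/(36 - 1086))/(-64) = -4520*(-1/358) + ((1187 + 74)/(-1050))*(-1/64) = 2260/179 + (1261*(-1/1050))*(-1/64) = 2260/179 - 1261/1050*(-1/64) = 2260/179 + 1261/67200 = 152097719/12028800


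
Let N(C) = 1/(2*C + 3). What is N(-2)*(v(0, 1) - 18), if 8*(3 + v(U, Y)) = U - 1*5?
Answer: 173/8 ≈ 21.625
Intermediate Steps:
v(U, Y) = -29/8 + U/8 (v(U, Y) = -3 + (U - 1*5)/8 = -3 + (U - 5)/8 = -3 + (-5 + U)/8 = -3 + (-5/8 + U/8) = -29/8 + U/8)
N(C) = 1/(3 + 2*C)
N(-2)*(v(0, 1) - 18) = ((-29/8 + (⅛)*0) - 18)/(3 + 2*(-2)) = ((-29/8 + 0) - 18)/(3 - 4) = (-29/8 - 18)/(-1) = -1*(-173/8) = 173/8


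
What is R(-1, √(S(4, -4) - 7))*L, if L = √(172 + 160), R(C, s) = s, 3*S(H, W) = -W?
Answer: 2*I*√4233/3 ≈ 43.374*I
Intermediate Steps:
S(H, W) = -W/3 (S(H, W) = (-W)/3 = -W/3)
L = 2*√83 (L = √332 = 2*√83 ≈ 18.221)
R(-1, √(S(4, -4) - 7))*L = √(-⅓*(-4) - 7)*(2*√83) = √(4/3 - 7)*(2*√83) = √(-17/3)*(2*√83) = (I*√51/3)*(2*√83) = 2*I*√4233/3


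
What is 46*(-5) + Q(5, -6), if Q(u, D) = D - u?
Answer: -241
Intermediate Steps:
46*(-5) + Q(5, -6) = 46*(-5) + (-6 - 1*5) = -230 + (-6 - 5) = -230 - 11 = -241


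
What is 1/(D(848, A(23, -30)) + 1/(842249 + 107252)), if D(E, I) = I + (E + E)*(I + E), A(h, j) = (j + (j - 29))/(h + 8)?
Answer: 29434531/42189571975946 ≈ 6.9767e-7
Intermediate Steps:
A(h, j) = (-29 + 2*j)/(8 + h) (A(h, j) = (j + (-29 + j))/(8 + h) = (-29 + 2*j)/(8 + h))
D(E, I) = I + 2*E*(E + I) (D(E, I) = I + (2*E)*(E + I) = I + 2*E*(E + I))
1/(D(848, A(23, -30)) + 1/(842249 + 107252)) = 1/(((-29 + 2*(-30))/(8 + 23) + 2*848² + 2*848*((-29 + 2*(-30))/(8 + 23))) + 1/(842249 + 107252)) = 1/(((-29 - 60)/31 + 2*719104 + 2*848*((-29 - 60)/31)) + 1/949501) = 1/(((1/31)*(-89) + 1438208 + 2*848*((1/31)*(-89))) + 1/949501) = 1/((-89/31 + 1438208 + 2*848*(-89/31)) + 1/949501) = 1/((-89/31 + 1438208 - 150944/31) + 1/949501) = 1/(44433415/31 + 1/949501) = 1/(42189571975946/29434531) = 29434531/42189571975946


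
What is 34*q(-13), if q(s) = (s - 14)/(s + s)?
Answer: 459/13 ≈ 35.308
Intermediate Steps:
q(s) = (-14 + s)/(2*s) (q(s) = (-14 + s)/((2*s)) = (-14 + s)*(1/(2*s)) = (-14 + s)/(2*s))
34*q(-13) = 34*((½)*(-14 - 13)/(-13)) = 34*((½)*(-1/13)*(-27)) = 34*(27/26) = 459/13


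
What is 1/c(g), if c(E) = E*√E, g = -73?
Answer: I*√73/5329 ≈ 0.0016033*I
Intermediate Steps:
c(E) = E^(3/2)
1/c(g) = 1/((-73)^(3/2)) = 1/(-73*I*√73) = I*√73/5329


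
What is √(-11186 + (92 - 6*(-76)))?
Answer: 3*I*√1182 ≈ 103.14*I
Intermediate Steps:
√(-11186 + (92 - 6*(-76))) = √(-11186 + (92 + 456)) = √(-11186 + 548) = √(-10638) = 3*I*√1182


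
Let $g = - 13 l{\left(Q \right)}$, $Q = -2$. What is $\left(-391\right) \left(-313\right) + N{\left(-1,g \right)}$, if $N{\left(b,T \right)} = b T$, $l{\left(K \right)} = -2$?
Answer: $122357$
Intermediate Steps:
$g = 26$ ($g = \left(-13\right) \left(-2\right) = 26$)
$N{\left(b,T \right)} = T b$
$\left(-391\right) \left(-313\right) + N{\left(-1,g \right)} = \left(-391\right) \left(-313\right) + 26 \left(-1\right) = 122383 - 26 = 122357$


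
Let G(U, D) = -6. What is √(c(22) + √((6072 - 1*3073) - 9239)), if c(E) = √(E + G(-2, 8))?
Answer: 2*√(1 + I*√390) ≈ 6.4457 + 6.1276*I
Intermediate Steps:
c(E) = √(-6 + E) (c(E) = √(E - 6) = √(-6 + E))
√(c(22) + √((6072 - 1*3073) - 9239)) = √(√(-6 + 22) + √((6072 - 1*3073) - 9239)) = √(√16 + √((6072 - 3073) - 9239)) = √(4 + √(2999 - 9239)) = √(4 + √(-6240)) = √(4 + 4*I*√390)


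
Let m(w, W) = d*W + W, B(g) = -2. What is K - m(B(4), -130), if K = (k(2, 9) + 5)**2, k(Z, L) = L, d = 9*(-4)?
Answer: -4354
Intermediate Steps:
d = -36
m(w, W) = -35*W (m(w, W) = -36*W + W = -35*W)
K = 196 (K = (9 + 5)**2 = 14**2 = 196)
K - m(B(4), -130) = 196 - (-35)*(-130) = 196 - 1*4550 = 196 - 4550 = -4354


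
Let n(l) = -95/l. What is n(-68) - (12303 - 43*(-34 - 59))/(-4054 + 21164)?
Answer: 258457/581740 ≈ 0.44428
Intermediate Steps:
n(-68) - (12303 - 43*(-34 - 59))/(-4054 + 21164) = -95/(-68) - (12303 - 43*(-34 - 59))/(-4054 + 21164) = -95*(-1/68) - (12303 - 43*(-93))/17110 = 95/68 - (12303 + 3999)/17110 = 95/68 - 16302/17110 = 95/68 - 1*8151/8555 = 95/68 - 8151/8555 = 258457/581740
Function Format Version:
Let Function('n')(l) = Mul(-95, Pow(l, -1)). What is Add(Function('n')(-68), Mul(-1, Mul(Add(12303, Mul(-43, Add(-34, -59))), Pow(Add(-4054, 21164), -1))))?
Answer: Rational(258457, 581740) ≈ 0.44428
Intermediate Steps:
Add(Function('n')(-68), Mul(-1, Mul(Add(12303, Mul(-43, Add(-34, -59))), Pow(Add(-4054, 21164), -1)))) = Add(Mul(-95, Pow(-68, -1)), Mul(-1, Mul(Add(12303, Mul(-43, Add(-34, -59))), Pow(Add(-4054, 21164), -1)))) = Add(Mul(-95, Rational(-1, 68)), Mul(-1, Mul(Add(12303, Mul(-43, -93)), Pow(17110, -1)))) = Add(Rational(95, 68), Mul(-1, Mul(Add(12303, 3999), Rational(1, 17110)))) = Add(Rational(95, 68), Mul(-1, Mul(16302, Rational(1, 17110)))) = Add(Rational(95, 68), Mul(-1, Rational(8151, 8555))) = Add(Rational(95, 68), Rational(-8151, 8555)) = Rational(258457, 581740)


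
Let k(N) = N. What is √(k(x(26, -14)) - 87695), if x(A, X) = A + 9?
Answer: 6*I*√2435 ≈ 296.07*I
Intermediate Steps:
x(A, X) = 9 + A
√(k(x(26, -14)) - 87695) = √((9 + 26) - 87695) = √(35 - 87695) = √(-87660) = 6*I*√2435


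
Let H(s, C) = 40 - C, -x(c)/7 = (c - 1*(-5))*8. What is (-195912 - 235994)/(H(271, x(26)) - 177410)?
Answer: 215953/87817 ≈ 2.4591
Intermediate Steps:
x(c) = -280 - 56*c (x(c) = -7*(c - 1*(-5))*8 = -7*(c + 5)*8 = -7*(5 + c)*8 = -7*(40 + 8*c) = -280 - 56*c)
(-195912 - 235994)/(H(271, x(26)) - 177410) = (-195912 - 235994)/((40 - (-280 - 56*26)) - 177410) = -431906/((40 - (-280 - 1456)) - 177410) = -431906/((40 - 1*(-1736)) - 177410) = -431906/((40 + 1736) - 177410) = -431906/(1776 - 177410) = -431906/(-175634) = -431906*(-1/175634) = 215953/87817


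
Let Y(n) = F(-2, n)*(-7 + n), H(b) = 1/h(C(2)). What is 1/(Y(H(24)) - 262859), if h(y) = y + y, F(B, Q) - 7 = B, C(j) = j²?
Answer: -8/2103147 ≈ -3.8038e-6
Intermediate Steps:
F(B, Q) = 7 + B
h(y) = 2*y
H(b) = ⅛ (H(b) = 1/(2*2²) = 1/(2*4) = 1/8 = ⅛)
Y(n) = -35 + 5*n (Y(n) = (7 - 2)*(-7 + n) = 5*(-7 + n) = -35 + 5*n)
1/(Y(H(24)) - 262859) = 1/((-35 + 5*(⅛)) - 262859) = 1/((-35 + 5/8) - 262859) = 1/(-275/8 - 262859) = 1/(-2103147/8) = -8/2103147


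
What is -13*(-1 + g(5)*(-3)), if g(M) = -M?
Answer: -182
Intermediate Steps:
-13*(-1 + g(5)*(-3)) = -13*(-1 - 1*5*(-3)) = -13*(-1 - 5*(-3)) = -13*(-1 + 15) = -13*14 = -182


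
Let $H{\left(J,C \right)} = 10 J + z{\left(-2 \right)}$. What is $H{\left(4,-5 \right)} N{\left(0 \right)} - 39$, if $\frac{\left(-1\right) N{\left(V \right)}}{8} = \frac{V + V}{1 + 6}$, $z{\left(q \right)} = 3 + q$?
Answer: $-39$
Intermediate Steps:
$H{\left(J,C \right)} = 1 + 10 J$ ($H{\left(J,C \right)} = 10 J + \left(3 - 2\right) = 10 J + 1 = 1 + 10 J$)
$N{\left(V \right)} = - \frac{16 V}{7}$ ($N{\left(V \right)} = - 8 \frac{V + V}{1 + 6} = - 8 \frac{2 V}{7} = - \frac{16 V}{7}$)
$H{\left(4,-5 \right)} N{\left(0 \right)} - 39 = \left(1 + 10 \cdot 4\right) \left(\left(- \frac{16}{7}\right) 0\right) - 39 = \left(1 + 40\right) 0 - 39 = 41 \cdot 0 - 39 = 0 - 39 = -39$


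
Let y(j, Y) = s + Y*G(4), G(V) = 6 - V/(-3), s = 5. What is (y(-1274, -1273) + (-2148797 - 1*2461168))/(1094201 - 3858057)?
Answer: 6928943/4145784 ≈ 1.6713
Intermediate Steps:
G(V) = 6 + V/3 (G(V) = 6 - V*(-1)/3 = 6 - (-1)*V/3 = 6 + V/3)
y(j, Y) = 5 + 22*Y/3 (y(j, Y) = 5 + Y*(6 + (⅓)*4) = 5 + Y*(6 + 4/3) = 5 + Y*(22/3) = 5 + 22*Y/3)
(y(-1274, -1273) + (-2148797 - 1*2461168))/(1094201 - 3858057) = ((5 + (22/3)*(-1273)) + (-2148797 - 1*2461168))/(1094201 - 3858057) = ((5 - 28006/3) + (-2148797 - 2461168))/(-2763856) = (-27991/3 - 4609965)*(-1/2763856) = -13857886/3*(-1/2763856) = 6928943/4145784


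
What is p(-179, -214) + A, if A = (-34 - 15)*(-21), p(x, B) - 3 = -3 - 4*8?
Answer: 997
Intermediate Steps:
p(x, B) = -32 (p(x, B) = 3 + (-3 - 4*8) = 3 + (-3 - 32) = 3 - 35 = -32)
A = 1029 (A = -49*(-21) = 1029)
p(-179, -214) + A = -32 + 1029 = 997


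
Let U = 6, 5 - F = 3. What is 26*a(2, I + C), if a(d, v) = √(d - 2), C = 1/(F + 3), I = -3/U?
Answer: 0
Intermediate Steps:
F = 2 (F = 5 - 1*3 = 5 - 3 = 2)
I = -½ (I = -3/6 = -3*⅙ = -½ ≈ -0.50000)
C = ⅕ (C = 1/(2 + 3) = 1/5 = ⅕ ≈ 0.20000)
a(d, v) = √(-2 + d)
26*a(2, I + C) = 26*√(-2 + 2) = 26*√0 = 26*0 = 0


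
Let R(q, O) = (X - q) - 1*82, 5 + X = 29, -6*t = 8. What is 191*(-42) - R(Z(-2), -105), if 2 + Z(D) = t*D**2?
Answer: -23914/3 ≈ -7971.3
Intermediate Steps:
t = -4/3 (t = -1/6*8 = -4/3 ≈ -1.3333)
X = 24 (X = -5 + 29 = 24)
Z(D) = -2 - 4*D**2/3
R(q, O) = -58 - q (R(q, O) = (24 - q) - 1*82 = (24 - q) - 82 = -58 - q)
191*(-42) - R(Z(-2), -105) = 191*(-42) - (-58 - (-2 - 4/3*(-2)**2)) = -8022 - (-58 - (-2 - 4/3*4)) = -8022 - (-58 - (-2 - 16/3)) = -8022 - (-58 - 1*(-22/3)) = -8022 - (-58 + 22/3) = -8022 - 1*(-152/3) = -8022 + 152/3 = -23914/3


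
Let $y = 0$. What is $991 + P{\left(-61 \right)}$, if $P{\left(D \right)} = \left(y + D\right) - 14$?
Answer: $916$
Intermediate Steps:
$P{\left(D \right)} = -14 + D$ ($P{\left(D \right)} = \left(0 + D\right) - 14 = D - 14 = -14 + D$)
$991 + P{\left(-61 \right)} = 991 - 75 = 916$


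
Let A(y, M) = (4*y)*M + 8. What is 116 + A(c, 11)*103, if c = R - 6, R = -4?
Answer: -44380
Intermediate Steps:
c = -10 (c = -4 - 6 = -10)
A(y, M) = 8 + 4*M*y (A(y, M) = 4*M*y + 8 = 8 + 4*M*y)
116 + A(c, 11)*103 = 116 + (8 + 4*11*(-10))*103 = 116 + (8 - 440)*103 = 116 - 432*103 = 116 - 44496 = -44380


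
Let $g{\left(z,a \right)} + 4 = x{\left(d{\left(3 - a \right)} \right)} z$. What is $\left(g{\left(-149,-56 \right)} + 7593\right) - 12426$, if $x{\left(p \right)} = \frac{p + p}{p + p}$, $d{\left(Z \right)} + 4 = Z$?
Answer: $-4986$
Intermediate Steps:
$d{\left(Z \right)} = -4 + Z$
$x{\left(p \right)} = 1$ ($x{\left(p \right)} = \frac{2 p}{2 p} = 2 p \frac{1}{2 p} = 1$)
$g{\left(z,a \right)} = -4 + z$ ($g{\left(z,a \right)} = -4 + 1 z = -4 + z$)
$\left(g{\left(-149,-56 \right)} + 7593\right) - 12426 = \left(\left(-4 - 149\right) + 7593\right) - 12426 = \left(-153 + 7593\right) - 12426 = 7440 - 12426 = -4986$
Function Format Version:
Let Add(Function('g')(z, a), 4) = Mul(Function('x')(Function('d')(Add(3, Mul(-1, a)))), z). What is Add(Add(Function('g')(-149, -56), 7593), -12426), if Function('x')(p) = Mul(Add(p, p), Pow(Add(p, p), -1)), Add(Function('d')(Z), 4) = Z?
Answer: -4986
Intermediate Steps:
Function('d')(Z) = Add(-4, Z)
Function('x')(p) = 1 (Function('x')(p) = Mul(Mul(2, p), Pow(Mul(2, p), -1)) = Mul(Mul(2, p), Mul(Rational(1, 2), Pow(p, -1))) = 1)
Function('g')(z, a) = Add(-4, z) (Function('g')(z, a) = Add(-4, Mul(1, z)) = Add(-4, z))
Add(Add(Function('g')(-149, -56), 7593), -12426) = Add(Add(Add(-4, -149), 7593), -12426) = Add(Add(-153, 7593), -12426) = Add(7440, -12426) = -4986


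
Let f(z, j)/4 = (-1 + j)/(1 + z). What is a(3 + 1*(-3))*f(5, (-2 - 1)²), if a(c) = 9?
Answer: 48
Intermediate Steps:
f(z, j) = 4*(-1 + j)/(1 + z) (f(z, j) = 4*((-1 + j)/(1 + z)) = 4*(-1 + j)/(1 + z))
a(3 + 1*(-3))*f(5, (-2 - 1)²) = 9*(4*(-1 + (-2 - 1)²)/(1 + 5)) = 9*(4*(-1 + (-3)²)/6) = 9*(4*(⅙)*(-1 + 9)) = 9*(4*(⅙)*8) = 9*(16/3) = 48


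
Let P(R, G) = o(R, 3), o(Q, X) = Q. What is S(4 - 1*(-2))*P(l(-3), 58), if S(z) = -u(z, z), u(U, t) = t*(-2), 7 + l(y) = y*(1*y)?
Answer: 24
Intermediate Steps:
l(y) = -7 + y² (l(y) = -7 + y*(1*y) = -7 + y*y = -7 + y²)
u(U, t) = -2*t
S(z) = 2*z (S(z) = -(-2)*z = 2*z)
P(R, G) = R
S(4 - 1*(-2))*P(l(-3), 58) = (2*(4 - 1*(-2)))*(-7 + (-3)²) = (2*(4 + 2))*(-7 + 9) = (2*6)*2 = 12*2 = 24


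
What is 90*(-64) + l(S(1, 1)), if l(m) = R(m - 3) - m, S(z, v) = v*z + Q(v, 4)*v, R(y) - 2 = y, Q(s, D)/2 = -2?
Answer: -5761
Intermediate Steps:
Q(s, D) = -4 (Q(s, D) = 2*(-2) = -4)
R(y) = 2 + y
S(z, v) = -4*v + v*z (S(z, v) = v*z - 4*v = -4*v + v*z)
l(m) = -1 (l(m) = (2 + (m - 3)) - m = (2 + (-3 + m)) - m = (-1 + m) - m = -1)
90*(-64) + l(S(1, 1)) = 90*(-64) - 1 = -5760 - 1 = -5761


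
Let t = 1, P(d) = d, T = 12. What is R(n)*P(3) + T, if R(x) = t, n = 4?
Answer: 15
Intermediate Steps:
R(x) = 1
R(n)*P(3) + T = 1*3 + 12 = 3 + 12 = 15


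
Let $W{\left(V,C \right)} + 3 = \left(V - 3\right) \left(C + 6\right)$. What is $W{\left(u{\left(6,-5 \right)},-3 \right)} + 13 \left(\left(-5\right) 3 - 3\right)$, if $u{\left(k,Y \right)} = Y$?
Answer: $-261$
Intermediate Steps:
$W{\left(V,C \right)} = -3 + \left(-3 + V\right) \left(6 + C\right)$ ($W{\left(V,C \right)} = -3 + \left(V - 3\right) \left(C + 6\right) = -3 + \left(-3 + V\right) \left(6 + C\right)$)
$W{\left(u{\left(6,-5 \right)},-3 \right)} + 13 \left(\left(-5\right) 3 - 3\right) = \left(-21 - -9 + 6 \left(-5\right) - -15\right) + 13 \left(\left(-5\right) 3 - 3\right) = \left(-21 + 9 - 30 + 15\right) + 13 \left(-15 - 3\right) = -27 + 13 \left(-18\right) = -27 - 234 = -261$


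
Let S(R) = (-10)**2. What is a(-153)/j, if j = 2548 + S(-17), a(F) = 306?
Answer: 153/1324 ≈ 0.11556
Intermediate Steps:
S(R) = 100
j = 2648 (j = 2548 + 100 = 2648)
a(-153)/j = 306/2648 = 306*(1/2648) = 153/1324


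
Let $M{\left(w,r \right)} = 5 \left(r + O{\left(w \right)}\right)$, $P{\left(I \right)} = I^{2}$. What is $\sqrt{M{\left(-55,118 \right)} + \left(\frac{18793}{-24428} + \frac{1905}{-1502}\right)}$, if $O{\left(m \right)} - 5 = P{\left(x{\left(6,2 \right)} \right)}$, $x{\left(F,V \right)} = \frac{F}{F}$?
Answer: $\frac{39 \sqrt{34184444003999}}{9172714} \approx 24.859$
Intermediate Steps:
$x{\left(F,V \right)} = 1$
$O{\left(m \right)} = 6$ ($O{\left(m \right)} = 5 + 1^{2} = 5 + 1 = 6$)
$M{\left(w,r \right)} = 30 + 5 r$ ($M{\left(w,r \right)} = 5 \left(r + 6\right) = 5 \left(6 + r\right) = 30 + 5 r$)
$\sqrt{M{\left(-55,118 \right)} + \left(\frac{18793}{-24428} + \frac{1905}{-1502}\right)} = \sqrt{\left(30 + 5 \cdot 118\right) + \left(\frac{18793}{-24428} + \frac{1905}{-1502}\right)} = \sqrt{\left(30 + 590\right) + \left(18793 \left(- \frac{1}{24428}\right) + 1905 \left(- \frac{1}{1502}\right)\right)} = \sqrt{620 - \frac{37381213}{18345428}} = \sqrt{\frac{11336784147}{18345428}} = \frac{39 \sqrt{34184444003999}}{9172714}$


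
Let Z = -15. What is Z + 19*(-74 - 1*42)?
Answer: -2219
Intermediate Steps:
Z + 19*(-74 - 1*42) = -15 + 19*(-74 - 1*42) = -15 + 19*(-74 - 42) = -15 + 19*(-116) = -15 - 2204 = -2219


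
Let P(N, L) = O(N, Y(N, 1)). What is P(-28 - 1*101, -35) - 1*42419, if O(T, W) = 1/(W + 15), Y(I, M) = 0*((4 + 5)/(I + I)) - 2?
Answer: -551446/13 ≈ -42419.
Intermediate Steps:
Y(I, M) = -2 (Y(I, M) = 0*(9/((2*I))) - 2 = 0*(9*(1/(2*I))) - 2 = 0*(9/(2*I)) - 2 = 0 - 2 = -2)
O(T, W) = 1/(15 + W)
P(N, L) = 1/13 (P(N, L) = 1/(15 - 2) = 1/13)
P(-28 - 1*101, -35) - 1*42419 = 1/13 - 1*42419 = 1/13 - 42419 = -551446/13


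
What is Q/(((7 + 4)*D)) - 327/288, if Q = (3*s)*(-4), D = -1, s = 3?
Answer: 2257/1056 ≈ 2.1373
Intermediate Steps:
Q = -36 (Q = (3*3)*(-4) = 9*(-4) = -36)
Q/(((7 + 4)*D)) - 327/288 = -36*(-1/(7 + 4)) - 327/288 = -36/(11*(-1)) - 327*1/288 = -36/(-11) - 109/96 = -36*(-1/11) - 109/96 = 36/11 - 109/96 = 2257/1056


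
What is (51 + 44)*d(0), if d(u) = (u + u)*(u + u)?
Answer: 0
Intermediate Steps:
d(u) = 4*u² (d(u) = (2*u)*(2*u) = 4*u²)
(51 + 44)*d(0) = (51 + 44)*(4*0²) = 95*(4*0) = 95*0 = 0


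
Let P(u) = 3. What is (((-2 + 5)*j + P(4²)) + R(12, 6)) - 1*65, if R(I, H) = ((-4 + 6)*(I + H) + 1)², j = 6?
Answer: 1325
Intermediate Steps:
R(I, H) = (1 + 2*H + 2*I)² (R(I, H) = (2*(H + I) + 1)² = ((2*H + 2*I) + 1)² = (1 + 2*H + 2*I)²)
(((-2 + 5)*j + P(4²)) + R(12, 6)) - 1*65 = (((-2 + 5)*6 + 3) + (1 + 2*6 + 2*12)²) - 1*65 = ((3*6 + 3) + (1 + 12 + 24)²) - 65 = ((18 + 3) + 37²) - 65 = (21 + 1369) - 65 = 1390 - 65 = 1325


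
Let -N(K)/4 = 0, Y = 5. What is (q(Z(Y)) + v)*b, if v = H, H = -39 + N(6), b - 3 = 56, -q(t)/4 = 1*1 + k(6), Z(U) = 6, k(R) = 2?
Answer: -3009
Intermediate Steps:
N(K) = 0 (N(K) = -4*0 = 0)
q(t) = -12 (q(t) = -4*(1*1 + 2) = -4*(1 + 2) = -4*3 = -12)
b = 59 (b = 3 + 56 = 59)
H = -39 (H = -39 + 0 = -39)
v = -39
(q(Z(Y)) + v)*b = (-12 - 39)*59 = -51*59 = -3009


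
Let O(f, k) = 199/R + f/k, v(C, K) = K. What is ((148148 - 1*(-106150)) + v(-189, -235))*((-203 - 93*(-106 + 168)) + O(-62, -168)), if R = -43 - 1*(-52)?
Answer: -380719248949/252 ≈ -1.5108e+9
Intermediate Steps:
R = 9 (R = -43 + 52 = 9)
O(f, k) = 199/9 + f/k
((148148 - 1*(-106150)) + v(-189, -235))*((-203 - 93*(-106 + 168)) + O(-62, -168)) = ((148148 - 1*(-106150)) - 235)*((-203 - 93*(-106 + 168)) + (199/9 - 62/(-168))) = ((148148 + 106150) - 235)*((-203 - 93*62) + (199/9 - 62*(-1/168))) = (254298 - 235)*((-203 - 5766) + (199/9 + 31/84)) = 254063*(-5969 + 5665/252) = 254063*(-1498523/252) = -380719248949/252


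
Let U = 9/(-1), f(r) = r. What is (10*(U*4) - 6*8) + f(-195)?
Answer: -603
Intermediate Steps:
U = -9 (U = 9*(-1) = -9)
(10*(U*4) - 6*8) + f(-195) = (10*(-9*4) - 6*8) - 195 = (10*(-36) - 48) - 195 = (-360 - 48) - 195 = -408 - 195 = -603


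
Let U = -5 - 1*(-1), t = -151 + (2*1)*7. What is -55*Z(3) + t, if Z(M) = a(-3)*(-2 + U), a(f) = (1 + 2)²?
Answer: 2833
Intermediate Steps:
a(f) = 9 (a(f) = 3² = 9)
t = -137 (t = -151 + 2*7 = -151 + 14 = -137)
U = -4 (U = -5 + 1 = -4)
Z(M) = -54 (Z(M) = 9*(-2 - 4) = 9*(-6) = -54)
-55*Z(3) + t = -55*(-54) - 137 = 2970 - 137 = 2833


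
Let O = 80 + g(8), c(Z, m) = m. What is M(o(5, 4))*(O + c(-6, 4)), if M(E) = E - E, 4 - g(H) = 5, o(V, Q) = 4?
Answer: 0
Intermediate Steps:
g(H) = -1 (g(H) = 4 - 1*5 = 4 - 5 = -1)
M(E) = 0
O = 79 (O = 80 - 1 = 79)
M(o(5, 4))*(O + c(-6, 4)) = 0*(79 + 4) = 0*83 = 0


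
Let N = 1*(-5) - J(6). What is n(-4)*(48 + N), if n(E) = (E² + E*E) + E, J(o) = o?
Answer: 1036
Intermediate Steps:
n(E) = E + 2*E² (n(E) = (E² + E²) + E = 2*E² + E = E + 2*E²)
N = -11 (N = 1*(-5) - 1*6 = -5 - 6 = -11)
n(-4)*(48 + N) = (-4*(1 + 2*(-4)))*(48 - 11) = -4*(1 - 8)*37 = -4*(-7)*37 = 28*37 = 1036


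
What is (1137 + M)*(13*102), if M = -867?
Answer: 358020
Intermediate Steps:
(1137 + M)*(13*102) = (1137 - 867)*(13*102) = 270*1326 = 358020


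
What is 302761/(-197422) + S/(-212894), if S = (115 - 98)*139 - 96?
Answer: -16225889002/10507489817 ≈ -1.5442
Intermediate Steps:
S = 2267 (S = 17*139 - 96 = 2363 - 96 = 2267)
302761/(-197422) + S/(-212894) = 302761/(-197422) + 2267/(-212894) = 302761*(-1/197422) + 2267*(-1/212894) = -302761/197422 - 2267/212894 = -16225889002/10507489817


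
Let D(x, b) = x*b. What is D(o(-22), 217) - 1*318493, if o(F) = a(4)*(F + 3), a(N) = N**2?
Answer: -384461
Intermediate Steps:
o(F) = 48 + 16*F (o(F) = 4**2*(F + 3) = 16*(3 + F) = 48 + 16*F)
D(x, b) = b*x
D(o(-22), 217) - 1*318493 = 217*(48 + 16*(-22)) - 1*318493 = 217*(48 - 352) - 318493 = 217*(-304) - 318493 = -65968 - 318493 = -384461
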